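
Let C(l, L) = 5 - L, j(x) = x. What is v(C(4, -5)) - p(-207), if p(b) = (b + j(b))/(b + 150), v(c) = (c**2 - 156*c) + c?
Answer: -27688/19 ≈ -1457.3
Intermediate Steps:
v(c) = c**2 - 155*c
p(b) = 2*b/(150 + b) (p(b) = (b + b)/(b + 150) = (2*b)/(150 + b) = 2*b/(150 + b))
v(C(4, -5)) - p(-207) = (5 - 1*(-5))*(-155 + (5 - 1*(-5))) - 2*(-207)/(150 - 207) = (5 + 5)*(-155 + (5 + 5)) - 2*(-207)/(-57) = 10*(-155 + 10) - 2*(-207)*(-1)/57 = 10*(-145) - 1*138/19 = -1450 - 138/19 = -27688/19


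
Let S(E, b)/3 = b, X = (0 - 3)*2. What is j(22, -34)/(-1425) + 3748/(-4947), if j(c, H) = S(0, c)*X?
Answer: -1127296/2349825 ≈ -0.47974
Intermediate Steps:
X = -6 (X = -3*2 = -6)
S(E, b) = 3*b
j(c, H) = -18*c (j(c, H) = (3*c)*(-6) = -18*c)
j(22, -34)/(-1425) + 3748/(-4947) = -18*22/(-1425) + 3748/(-4947) = -396*(-1/1425) + 3748*(-1/4947) = 132/475 - 3748/4947 = -1127296/2349825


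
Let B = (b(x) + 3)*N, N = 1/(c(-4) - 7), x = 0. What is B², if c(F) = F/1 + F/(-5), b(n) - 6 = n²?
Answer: 225/289 ≈ 0.77855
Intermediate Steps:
b(n) = 6 + n²
c(F) = 4*F/5 (c(F) = F*1 + F*(-⅕) = F - F/5 = 4*F/5)
N = -5/51 (N = 1/((⅘)*(-4) - 7) = 1/(-16/5 - 7) = 1/(-51/5) = -5/51 ≈ -0.098039)
B = -15/17 (B = ((6 + 0²) + 3)*(-5/51) = ((6 + 0) + 3)*(-5/51) = (6 + 3)*(-5/51) = 9*(-5/51) = -15/17 ≈ -0.88235)
B² = (-15/17)² = 225/289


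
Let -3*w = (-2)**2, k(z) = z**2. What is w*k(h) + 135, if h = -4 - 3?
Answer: 209/3 ≈ 69.667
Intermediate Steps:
h = -7
w = -4/3 (w = -1/3*(-2)**2 = -1/3*4 = -4/3 ≈ -1.3333)
w*k(h) + 135 = -4/3*(-7)**2 + 135 = -4/3*49 + 135 = -196/3 + 135 = 209/3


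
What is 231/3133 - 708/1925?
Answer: -1773489/6031025 ≈ -0.29406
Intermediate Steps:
231/3133 - 708/1925 = -1773489/6031025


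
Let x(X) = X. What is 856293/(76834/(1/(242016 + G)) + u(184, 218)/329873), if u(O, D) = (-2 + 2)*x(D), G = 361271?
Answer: 856293/46352953358 ≈ 1.8473e-5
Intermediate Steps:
u(O, D) = 0 (u(O, D) = (-2 + 2)*D = 0*D = 0)
856293/(76834/(1/(242016 + G)) + u(184, 218)/329873) = 856293/(76834/(1/(242016 + 361271)) + 0/329873) = 856293/(76834/(1/603287) + 0*(1/329873)) = 856293/(76834/(1/603287) + 0) = 856293/(76834*603287 + 0) = 856293/(46352953358 + 0) = 856293/46352953358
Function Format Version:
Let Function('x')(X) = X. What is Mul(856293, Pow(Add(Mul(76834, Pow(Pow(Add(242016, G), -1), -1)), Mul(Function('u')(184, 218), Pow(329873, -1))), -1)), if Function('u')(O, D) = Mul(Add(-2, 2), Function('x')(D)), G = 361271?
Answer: Rational(856293, 46352953358) ≈ 1.8473e-5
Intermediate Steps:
Function('u')(O, D) = 0 (Function('u')(O, D) = Mul(Add(-2, 2), D) = Mul(0, D) = 0)
Mul(856293, Pow(Add(Mul(76834, Pow(Pow(Add(242016, G), -1), -1)), Mul(Function('u')(184, 218), Pow(329873, -1))), -1)) = Mul(856293, Pow(Add(Mul(76834, Pow(Pow(Add(242016, 361271), -1), -1)), Mul(0, Pow(329873, -1))), -1)) = Mul(856293, Pow(Add(Mul(76834, Pow(Pow(603287, -1), -1)), Mul(0, Rational(1, 329873))), -1)) = Mul(856293, Pow(Add(Mul(76834, Pow(Rational(1, 603287), -1)), 0), -1)) = Mul(856293, Pow(Add(Mul(76834, 603287), 0), -1)) = Mul(856293, Pow(Add(46352953358, 0), -1)) = Mul(856293, Pow(46352953358, -1)) = Mul(856293, Rational(1, 46352953358)) = Rational(856293, 46352953358)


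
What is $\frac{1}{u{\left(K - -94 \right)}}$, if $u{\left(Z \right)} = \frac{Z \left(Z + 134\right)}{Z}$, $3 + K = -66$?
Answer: $\frac{1}{159} \approx 0.0062893$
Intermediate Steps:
$K = -69$ ($K = -3 - 66 = -69$)
$u{\left(Z \right)} = 134 + Z$ ($u{\left(Z \right)} = \frac{Z \left(134 + Z\right)}{Z} = 134 + Z$)
$\frac{1}{u{\left(K - -94 \right)}} = \frac{1}{134 - -25} = \frac{1}{134 + \left(-69 + 94\right)} = \frac{1}{134 + 25} = \frac{1}{159}$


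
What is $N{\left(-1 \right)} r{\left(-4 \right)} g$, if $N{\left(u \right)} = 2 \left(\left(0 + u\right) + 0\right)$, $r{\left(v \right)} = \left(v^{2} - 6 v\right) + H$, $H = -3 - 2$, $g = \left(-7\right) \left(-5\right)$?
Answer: $-2450$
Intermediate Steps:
$g = 35$
$H = -5$ ($H = -3 - 2 = -5$)
$r{\left(v \right)} = -5 + v^{2} - 6 v$ ($r{\left(v \right)} = \left(v^{2} - 6 v\right) - 5 = -5 + v^{2} - 6 v$)
$N{\left(u \right)} = 2 u$ ($N{\left(u \right)} = 2 \left(u + 0\right) = 2 u$)
$N{\left(-1 \right)} r{\left(-4 \right)} g = 2 \left(-1\right) \left(-5 + \left(-4\right)^{2} - -24\right) 35 = - 2 \left(-5 + 16 + 24\right) 35 = \left(-2\right) 35 \cdot 35 = \left(-70\right) 35 = -2450$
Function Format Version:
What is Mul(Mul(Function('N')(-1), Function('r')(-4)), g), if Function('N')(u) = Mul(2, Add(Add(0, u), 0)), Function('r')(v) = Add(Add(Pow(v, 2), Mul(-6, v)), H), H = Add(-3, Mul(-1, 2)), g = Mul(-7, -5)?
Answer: -2450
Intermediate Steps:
g = 35
H = -5 (H = Add(-3, -2) = -5)
Function('r')(v) = Add(-5, Pow(v, 2), Mul(-6, v)) (Function('r')(v) = Add(Add(Pow(v, 2), Mul(-6, v)), -5) = Add(-5, Pow(v, 2), Mul(-6, v)))
Function('N')(u) = Mul(2, u) (Function('N')(u) = Mul(2, Add(u, 0)) = Mul(2, u))
Mul(Mul(Function('N')(-1), Function('r')(-4)), g) = Mul(Mul(Mul(2, -1), Add(-5, Pow(-4, 2), Mul(-6, -4))), 35) = Mul(Mul(-2, Add(-5, 16, 24)), 35) = Mul(Mul(-2, 35), 35) = Mul(-70, 35) = -2450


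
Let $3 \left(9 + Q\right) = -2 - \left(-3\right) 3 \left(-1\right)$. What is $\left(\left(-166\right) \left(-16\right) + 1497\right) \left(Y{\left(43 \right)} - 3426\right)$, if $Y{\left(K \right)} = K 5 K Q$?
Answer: $- \frac{1501674964}{3} \approx -5.0056 \cdot 10^{8}$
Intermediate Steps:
$Q = - \frac{38}{3}$ ($Q = -9 + \frac{-2 - \left(-3\right) 3 \left(-1\right)}{3} = -9 + \frac{-2 - \left(-9\right) \left(-1\right)}{3} = -9 + \frac{-2 - 9}{3} = -9 + \frac{1}{3} \left(-11\right) = -9 - \frac{11}{3} = - \frac{38}{3} \approx -12.667$)
$Y{\left(K \right)} = - \frac{190 K^{2}}{3}$ ($Y{\left(K \right)} = K 5 K \left(- \frac{38}{3}\right) = 5 K K \left(- \frac{38}{3}\right) = 5 K^{2} \left(- \frac{38}{3}\right) = - \frac{190 K^{2}}{3}$)
$\left(\left(-166\right) \left(-16\right) + 1497\right) \left(Y{\left(43 \right)} - 3426\right) = \left(\left(-166\right) \left(-16\right) + 1497\right) \left(- \frac{190 \cdot 43^{2}}{3} - 3426\right) = \left(2656 + 1497\right) \left(\left(- \frac{190}{3}\right) 1849 - 3426\right) = 4153 \left(- \frac{351310}{3} - 3426\right) = 4153 \left(- \frac{361588}{3}\right) = - \frac{1501674964}{3}$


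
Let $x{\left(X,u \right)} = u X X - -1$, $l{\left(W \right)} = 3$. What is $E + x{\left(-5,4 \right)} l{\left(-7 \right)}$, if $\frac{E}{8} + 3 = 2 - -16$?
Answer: $423$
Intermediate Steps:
$E = 120$ ($E = -24 + 8 \left(2 - -16\right) = -24 + 8 \left(2 + 16\right) = -24 + 8 \cdot 18 = -24 + 144 = 120$)
$x{\left(X,u \right)} = 1 + u X^{2}$ ($x{\left(X,u \right)} = X u X + 1 = u X^{2} + 1 = 1 + u X^{2}$)
$E + x{\left(-5,4 \right)} l{\left(-7 \right)} = 120 + \left(1 + 4 \left(-5\right)^{2}\right) 3 = 120 + \left(1 + 4 \cdot 25\right) 3 = 120 + \left(1 + 100\right) 3 = 120 + 101 \cdot 3 = 120 + 303 = 423$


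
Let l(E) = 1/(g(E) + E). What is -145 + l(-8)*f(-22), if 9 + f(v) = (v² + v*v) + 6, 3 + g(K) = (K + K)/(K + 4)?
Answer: -1980/7 ≈ -282.86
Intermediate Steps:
g(K) = -3 + 2*K/(4 + K) (g(K) = -3 + (K + K)/(K + 4) = -3 + (2*K)/(4 + K) = -3 + 2*K/(4 + K))
f(v) = -3 + 2*v² (f(v) = -9 + ((v² + v*v) + 6) = -9 + ((v² + v²) + 6) = -9 + (2*v² + 6) = -9 + (6 + 2*v²) = -3 + 2*v²)
l(E) = 1/(E + (-12 - E)/(4 + E)) (l(E) = 1/((-12 - E)/(4 + E) + E) = 1/(E + (-12 - E)/(4 + E)))
-145 + l(-8)*f(-22) = -145 + ((4 - 8)/(-12 - 1*(-8) - 8*(4 - 8)))*(-3 + 2*(-22)²) = -145 + (-4/(-12 + 8 - 8*(-4)))*(-3 + 2*484) = -145 + (-4/(-12 + 8 + 32))*(-3 + 968) = -145 + (-4/28)*965 = -145 + ((1/28)*(-4))*965 = -145 - ⅐*965 = -145 - 965/7 = -1980/7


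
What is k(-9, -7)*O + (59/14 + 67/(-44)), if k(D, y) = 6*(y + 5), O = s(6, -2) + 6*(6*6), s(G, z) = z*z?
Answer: -812291/308 ≈ -2637.3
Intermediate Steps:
s(G, z) = z**2
O = 220 (O = (-2)**2 + 6*(6*6) = 4 + 6*36 = 4 + 216 = 220)
k(D, y) = 30 + 6*y (k(D, y) = 6*(5 + y) = 30 + 6*y)
k(-9, -7)*O + (59/14 + 67/(-44)) = (30 + 6*(-7))*220 + (59/14 + 67/(-44)) = (30 - 42)*220 + (59*(1/14) + 67*(-1/44)) = -12*220 + (59/14 - 67/44) = -2640 + 829/308 = -812291/308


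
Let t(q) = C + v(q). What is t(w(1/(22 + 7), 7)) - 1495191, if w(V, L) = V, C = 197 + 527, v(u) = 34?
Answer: -1494433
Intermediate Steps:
C = 724
t(q) = 758 (t(q) = 724 + 34 = 758)
t(w(1/(22 + 7), 7)) - 1495191 = 758 - 1495191 = -1494433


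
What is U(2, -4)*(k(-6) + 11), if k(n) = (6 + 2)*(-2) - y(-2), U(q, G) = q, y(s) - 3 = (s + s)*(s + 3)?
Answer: -8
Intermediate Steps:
y(s) = 3 + 2*s*(3 + s) (y(s) = 3 + (s + s)*(s + 3) = 3 + (2*s)*(3 + s) = 3 + 2*s*(3 + s))
k(n) = -15 (k(n) = (6 + 2)*(-2) - (3 + 2*(-2)² + 6*(-2)) = 8*(-2) - (3 + 2*4 - 12) = -16 - (3 + 8 - 12) = -16 - 1*(-1) = -16 + 1 = -15)
U(2, -4)*(k(-6) + 11) = 2*(-15 + 11) = 2*(-4) = -8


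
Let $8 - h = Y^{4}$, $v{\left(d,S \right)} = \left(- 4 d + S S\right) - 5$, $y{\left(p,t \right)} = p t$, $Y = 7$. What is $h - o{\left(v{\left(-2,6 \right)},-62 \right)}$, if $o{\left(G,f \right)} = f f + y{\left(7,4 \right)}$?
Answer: $-6265$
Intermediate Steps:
$v{\left(d,S \right)} = -5 + S^{2} - 4 d$ ($v{\left(d,S \right)} = \left(- 4 d + S^{2}\right) - 5 = \left(S^{2} - 4 d\right) - 5 = -5 + S^{2} - 4 d$)
$o{\left(G,f \right)} = 28 + f^{2}$ ($o{\left(G,f \right)} = f f + 7 \cdot 4 = f^{2} + 28 = 28 + f^{2}$)
$h = -2393$ ($h = 8 - 7^{4} = 8 - 2401 = -2393$)
$h - o{\left(v{\left(-2,6 \right)},-62 \right)} = -2393 - \left(28 + \left(-62\right)^{2}\right) = -2393 - \left(28 + 3844\right) = -2393 - 3872 = -6265$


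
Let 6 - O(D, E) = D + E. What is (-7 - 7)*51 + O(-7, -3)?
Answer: -698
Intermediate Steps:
O(D, E) = 6 - D - E (O(D, E) = 6 - (D + E) = 6 + (-D - E) = 6 - D - E)
(-7 - 7)*51 + O(-7, -3) = (-7 - 7)*51 + (6 - 1*(-7) - 1*(-3)) = -14*51 + (6 + 7 + 3) = -714 + 16 = -698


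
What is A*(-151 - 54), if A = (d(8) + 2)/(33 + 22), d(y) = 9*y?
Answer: -3034/11 ≈ -275.82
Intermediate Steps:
A = 74/55 (A = (9*8 + 2)/(33 + 22) = (72 + 2)/55 = 74*(1/55) = 74/55 ≈ 1.3455)
A*(-151 - 54) = 74*(-151 - 54)/55 = (74/55)*(-205) = -3034/11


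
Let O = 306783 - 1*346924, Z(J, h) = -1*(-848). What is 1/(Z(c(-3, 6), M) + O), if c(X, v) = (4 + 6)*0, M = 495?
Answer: -1/39293 ≈ -2.5450e-5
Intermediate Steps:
c(X, v) = 0 (c(X, v) = 10*0 = 0)
Z(J, h) = 848
O = -40141 (O = 306783 - 346924 = -40141)
1/(Z(c(-3, 6), M) + O) = 1/(848 - 40141) = 1/(-39293) = -1/39293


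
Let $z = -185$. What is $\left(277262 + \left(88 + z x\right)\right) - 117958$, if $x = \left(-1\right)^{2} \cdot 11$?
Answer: $157357$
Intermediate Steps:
$x = 11$ ($x = 1 \cdot 11 = 11$)
$\left(277262 + \left(88 + z x\right)\right) - 117958 = \left(277262 + \left(88 - 2035\right)\right) - 117958 = \left(277262 - 1947\right) - 117958 = 275315 - 117958 = 157357$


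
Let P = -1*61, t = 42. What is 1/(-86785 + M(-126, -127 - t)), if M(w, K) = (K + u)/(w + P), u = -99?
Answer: -187/16228527 ≈ -1.1523e-5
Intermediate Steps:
P = -61
M(w, K) = (-99 + K)/(-61 + w) (M(w, K) = (K - 99)/(w - 61) = (-99 + K)/(-61 + w))
1/(-86785 + M(-126, -127 - t)) = 1/(-86785 + (-99 + (-127 - 1*42))/(-61 - 126)) = 1/(-86785 + (-99 + (-127 - 42))/(-187)) = 1/(-86785 - (-99 - 169)/187) = 1/(-86785 - 1/187*(-268)) = 1/(-86785 + 268/187) = 1/(-16228527/187) = -187/16228527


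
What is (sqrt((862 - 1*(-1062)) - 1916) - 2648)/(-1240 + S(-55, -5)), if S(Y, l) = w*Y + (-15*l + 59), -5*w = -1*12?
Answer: 1324/619 - sqrt(2)/619 ≈ 2.1367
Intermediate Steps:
w = 12/5 (w = -(-1)*12/5 = -1/5*(-12) = 12/5 ≈ 2.4000)
S(Y, l) = 59 - 15*l + 12*Y/5 (S(Y, l) = 12*Y/5 + (-15*l + 59) = 12*Y/5 + (59 - 15*l) = 59 - 15*l + 12*Y/5)
(sqrt((862 - 1*(-1062)) - 1916) - 2648)/(-1240 + S(-55, -5)) = (sqrt((862 - 1*(-1062)) - 1916) - 2648)/(-1240 + (59 - 15*(-5) + (12/5)*(-55))) = (sqrt((862 + 1062) - 1916) - 2648)/(-1240 + (59 + 75 - 132)) = (sqrt(1924 - 1916) - 2648)/(-1240 + 2) = (sqrt(8) - 2648)/(-1238) = (2*sqrt(2) - 2648)*(-1/1238) = (-2648 + 2*sqrt(2))*(-1/1238) = 1324/619 - sqrt(2)/619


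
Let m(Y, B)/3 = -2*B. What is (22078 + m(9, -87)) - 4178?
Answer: 18422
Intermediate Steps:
m(Y, B) = -6*B (m(Y, B) = 3*(-2*B) = -6*B)
(22078 + m(9, -87)) - 4178 = (22078 - 6*(-87)) - 4178 = (22078 + 522) - 4178 = 22600 - 4178 = 18422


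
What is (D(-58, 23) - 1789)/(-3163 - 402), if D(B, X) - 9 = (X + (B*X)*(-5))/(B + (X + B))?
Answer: 57411/110515 ≈ 0.51949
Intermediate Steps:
D(B, X) = 9 + (X - 5*B*X)/(X + 2*B) (D(B, X) = 9 + (X + (B*X)*(-5))/(B + (X + B)) = 9 + (X - 5*B*X)/(B + (B + X)) = 9 + (X - 5*B*X)/(X + 2*B))
(D(-58, 23) - 1789)/(-3163 - 402) = ((10*23 + 18*(-58) - 5*(-58)*23)/(23 + 2*(-58)) - 1789)/(-3163 - 402) = ((230 - 1044 + 6670)/(23 - 116) - 1789)/(-3565) = (5856/(-93) - 1789)*(-1/3565) = (-1/93*5856 - 1789)*(-1/3565) = (-1952/31 - 1789)*(-1/3565) = -57411/31*(-1/3565) = 57411/110515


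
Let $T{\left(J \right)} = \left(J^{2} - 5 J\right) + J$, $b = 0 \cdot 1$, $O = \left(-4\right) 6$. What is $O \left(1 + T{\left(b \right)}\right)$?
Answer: $-24$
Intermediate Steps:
$O = -24$
$b = 0$
$T{\left(J \right)} = J^{2} - 4 J$
$O \left(1 + T{\left(b \right)}\right) = - 24 \left(1 + 0 \left(-4 + 0\right)\right) = - 24 \left(1 + 0 \left(-4\right)\right) = - 24 \left(1 + 0\right) = \left(-24\right) 1 = -24$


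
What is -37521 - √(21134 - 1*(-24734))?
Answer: -37521 - 2*√11467 ≈ -37735.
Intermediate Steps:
-37521 - √(21134 - 1*(-24734)) = -37521 - √(21134 + 24734) = -37521 - √45868 = -37521 - 2*√11467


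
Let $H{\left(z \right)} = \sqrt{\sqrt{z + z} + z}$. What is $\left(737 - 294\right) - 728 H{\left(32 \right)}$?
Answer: $443 - 1456 \sqrt{10} \approx -4161.3$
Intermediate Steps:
$H{\left(z \right)} = \sqrt{z + \sqrt{2} \sqrt{z}}$ ($H{\left(z \right)} = \sqrt{\sqrt{2 z} + z} = \sqrt{\sqrt{2} \sqrt{z} + z} = \sqrt{z + \sqrt{2} \sqrt{z}}$)
$\left(737 - 294\right) - 728 H{\left(32 \right)} = \left(737 - 294\right) - 728 \sqrt{32 + \sqrt{2} \sqrt{32}} = \left(737 - 294\right) - 728 \sqrt{32 + \sqrt{2} \cdot 4 \sqrt{2}} = 443 - 728 \sqrt{32 + 8} = 443 - 728 \sqrt{40} = 443 - 728 \cdot 2 \sqrt{10} = 443 - 1456 \sqrt{10}$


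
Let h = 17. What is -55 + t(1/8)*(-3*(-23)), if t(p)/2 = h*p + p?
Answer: 511/2 ≈ 255.50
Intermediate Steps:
t(p) = 36*p (t(p) = 2*(17*p + p) = 2*(18*p) = 36*p)
-55 + t(1/8)*(-3*(-23)) = -55 + (36/8)*(-3*(-23)) = -55 + (36*(1/8))*69 = -55 + (9/2)*69 = -55 + 621/2 = 511/2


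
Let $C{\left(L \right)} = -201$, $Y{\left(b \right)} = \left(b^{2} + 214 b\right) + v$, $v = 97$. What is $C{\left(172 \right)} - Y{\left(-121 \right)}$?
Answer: $10955$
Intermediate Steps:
$Y{\left(b \right)} = 97 + b^{2} + 214 b$ ($Y{\left(b \right)} = \left(b^{2} + 214 b\right) + 97 = 97 + b^{2} + 214 b$)
$C{\left(172 \right)} - Y{\left(-121 \right)} = -201 - \left(97 + \left(-121\right)^{2} + 214 \left(-121\right)\right) = -201 - \left(97 + 14641 - 25894\right) = -201 - -11156 = -201 + 11156 = 10955$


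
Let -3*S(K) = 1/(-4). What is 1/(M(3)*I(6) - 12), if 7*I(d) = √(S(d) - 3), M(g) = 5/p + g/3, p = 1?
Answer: -28/341 - I*√105/1023 ≈ -0.082111 - 0.010017*I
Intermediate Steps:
S(K) = 1/12 (S(K) = -⅓/(-4) = -⅓*(-¼) = 1/12)
M(g) = 5 + g/3 (M(g) = 5/1 + g/3 = 5*1 + g*(⅓) = 5 + g/3)
I(d) = I*√105/42 (I(d) = √(1/12 - 3)/7 = √(-35/12)/7 = (I*√105/6)/7 = I*√105/42)
1/(M(3)*I(6) - 12) = 1/((5 + (⅓)*3)*(I*√105/42) - 12) = 1/((5 + 1)*(I*√105/42) - 12) = 1/(6*(I*√105/42) - 12) = 1/(I*√105/7 - 12) = 1/(-12 + I*√105/7)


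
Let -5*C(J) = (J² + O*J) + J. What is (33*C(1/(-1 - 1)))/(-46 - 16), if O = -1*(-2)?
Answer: -33/248 ≈ -0.13306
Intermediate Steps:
O = 2
C(J) = -3*J/5 - J²/5 (C(J) = -((J² + 2*J) + J)/5 = -(J² + 3*J)/5 = -3*J/5 - J²/5)
(33*C(1/(-1 - 1)))/(-46 - 16) = (33*(-(3 + 1/(-1 - 1))/(5*(-1 - 1))))/(-46 - 16) = (33*(-⅕*(3 + 1/(-2))/(-2)))/(-62) = (33*(-⅕*(-½)*(3 - ½)))*(-1/62) = (33*(-⅕*(-½)*5/2))*(-1/62) = (33*(¼))*(-1/62) = (33/4)*(-1/62) = -33/248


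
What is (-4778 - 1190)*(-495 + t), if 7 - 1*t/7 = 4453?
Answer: 188690256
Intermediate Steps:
t = -31122 (t = 49 - 7*4453 = 49 - 31171 = -31122)
(-4778 - 1190)*(-495 + t) = (-4778 - 1190)*(-495 - 31122) = -5968*(-31617) = 188690256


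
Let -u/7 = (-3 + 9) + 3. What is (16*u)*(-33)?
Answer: 33264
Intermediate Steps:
u = -63 (u = -7*((-3 + 9) + 3) = -7*(6 + 3) = -7*9 = -63)
(16*u)*(-33) = (16*(-63))*(-33) = -1008*(-33) = 33264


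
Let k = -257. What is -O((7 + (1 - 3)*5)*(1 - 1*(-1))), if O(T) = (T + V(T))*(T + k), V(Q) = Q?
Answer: -3156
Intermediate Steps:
O(T) = 2*T*(-257 + T) (O(T) = (T + T)*(T - 257) = (2*T)*(-257 + T) = 2*T*(-257 + T))
-O((7 + (1 - 3)*5)*(1 - 1*(-1))) = -2*(7 + (1 - 3)*5)*(1 - 1*(-1))*(-257 + (7 + (1 - 3)*5)*(1 - 1*(-1))) = -2*(7 - 2*5)*(1 + 1)*(-257 + (7 - 2*5)*(1 + 1)) = -2*(7 - 10)*2*(-257 + (7 - 10)*2) = -2*(-3*2)*(-257 - 3*2) = -2*(-6)*(-257 - 6) = -2*(-6)*(-263) = -1*3156 = -3156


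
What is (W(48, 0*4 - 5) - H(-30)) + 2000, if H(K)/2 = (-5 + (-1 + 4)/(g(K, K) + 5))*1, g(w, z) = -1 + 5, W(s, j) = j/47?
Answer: 283301/141 ≈ 2009.2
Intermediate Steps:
W(s, j) = j/47 (W(s, j) = j*(1/47) = j/47)
g(w, z) = 4
H(K) = -28/3 (H(K) = 2*((-5 + (-1 + 4)/(4 + 5))*1) = 2*((-5 + 3/9)*1) = 2*((-5 + 3*(1/9))*1) = 2*((-5 + 1/3)*1) = 2*(-14/3*1) = 2*(-14/3) = -28/3)
(W(48, 0*4 - 5) - H(-30)) + 2000 = ((0*4 - 5)/47 - 1*(-28/3)) + 2000 = ((0 - 5)/47 + 28/3) + 2000 = ((1/47)*(-5) + 28/3) + 2000 = (-5/47 + 28/3) + 2000 = 1301/141 + 2000 = 283301/141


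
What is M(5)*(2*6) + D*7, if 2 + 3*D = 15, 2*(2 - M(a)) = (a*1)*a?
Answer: -287/3 ≈ -95.667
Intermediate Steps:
M(a) = 2 - a**2/2 (M(a) = 2 - a*1*a/2 = 2 - a*a/2 = 2 - a**2/2)
D = 13/3 (D = -2/3 + (1/3)*15 = -2/3 + 5 = 13/3 ≈ 4.3333)
M(5)*(2*6) + D*7 = (2 - 1/2*5**2)*(2*6) + (13/3)*7 = (2 - 1/2*25)*12 + 91/3 = (2 - 25/2)*12 + 91/3 = -21/2*12 + 91/3 = -126 + 91/3 = -287/3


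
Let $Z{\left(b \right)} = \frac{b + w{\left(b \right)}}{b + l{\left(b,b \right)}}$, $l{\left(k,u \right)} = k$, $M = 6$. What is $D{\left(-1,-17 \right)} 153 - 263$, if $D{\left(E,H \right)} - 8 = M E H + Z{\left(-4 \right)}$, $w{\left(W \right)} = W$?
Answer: $16720$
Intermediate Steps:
$Z{\left(b \right)} = 1$ ($Z{\left(b \right)} = \frac{b + b}{b + b} = \frac{2 b}{2 b} = 2 b \frac{1}{2 b} = 1$)
$D{\left(E,H \right)} = 9 + 6 E H$ ($D{\left(E,H \right)} = 8 + \left(6 E H + 1\right) = 8 + \left(1 + 6 E H\right) = 9 + 6 E H$)
$D{\left(-1,-17 \right)} 153 - 263 = \left(9 + 6 \left(-1\right) \left(-17\right)\right) 153 - 263 = \left(9 + 102\right) 153 - 263 = 111 \cdot 153 - 263 = 16983 - 263 = 16720$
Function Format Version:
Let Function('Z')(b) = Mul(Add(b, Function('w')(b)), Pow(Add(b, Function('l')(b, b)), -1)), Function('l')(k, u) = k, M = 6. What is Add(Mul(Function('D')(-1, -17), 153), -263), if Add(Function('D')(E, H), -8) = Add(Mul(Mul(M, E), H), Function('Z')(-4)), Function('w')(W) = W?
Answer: 16720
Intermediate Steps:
Function('Z')(b) = 1 (Function('Z')(b) = Mul(Add(b, b), Pow(Add(b, b), -1)) = Mul(Mul(2, b), Pow(Mul(2, b), -1)) = Mul(Mul(2, b), Mul(Rational(1, 2), Pow(b, -1))) = 1)
Function('D')(E, H) = Add(9, Mul(6, E, H)) (Function('D')(E, H) = Add(8, Add(Mul(Mul(6, E), H), 1)) = Add(8, Add(Mul(6, E, H), 1)) = Add(8, Add(1, Mul(6, E, H))) = Add(9, Mul(6, E, H)))
Add(Mul(Function('D')(-1, -17), 153), -263) = Add(Mul(Add(9, Mul(6, -1, -17)), 153), -263) = Add(Mul(Add(9, 102), 153), -263) = Add(Mul(111, 153), -263) = Add(16983, -263) = 16720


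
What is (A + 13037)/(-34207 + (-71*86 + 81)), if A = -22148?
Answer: 9111/40232 ≈ 0.22646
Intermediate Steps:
(A + 13037)/(-34207 + (-71*86 + 81)) = (-22148 + 13037)/(-34207 + (-71*86 + 81)) = -9111/(-34207 + (-6106 + 81)) = -9111/(-34207 - 6025) = -9111/(-40232) = -9111*(-1/40232) = 9111/40232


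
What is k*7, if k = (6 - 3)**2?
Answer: 63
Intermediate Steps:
k = 9 (k = 3**2 = 9)
k*7 = 9*7 = 63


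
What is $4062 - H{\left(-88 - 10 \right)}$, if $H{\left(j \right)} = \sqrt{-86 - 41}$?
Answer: $4062 - i \sqrt{127} \approx 4062.0 - 11.269 i$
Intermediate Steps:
$H{\left(j \right)} = i \sqrt{127}$ ($H{\left(j \right)} = \sqrt{-127} = i \sqrt{127}$)
$4062 - H{\left(-88 - 10 \right)} = 4062 - i \sqrt{127}$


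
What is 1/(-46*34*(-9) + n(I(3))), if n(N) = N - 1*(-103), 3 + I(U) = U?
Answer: 1/14179 ≈ 7.0527e-5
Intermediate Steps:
I(U) = -3 + U
n(N) = 103 + N (n(N) = N + 103 = 103 + N)
1/(-46*34*(-9) + n(I(3))) = 1/(-46*34*(-9) + (103 + (-3 + 3))) = 1/(-1564*(-9) + (103 + 0)) = 1/(14076 + 103) = 1/14179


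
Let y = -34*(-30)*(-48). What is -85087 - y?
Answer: -36127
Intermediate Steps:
y = -48960 (y = 1020*(-48) = -48960)
-85087 - y = -85087 - 1*(-48960) = -85087 + 48960 = -36127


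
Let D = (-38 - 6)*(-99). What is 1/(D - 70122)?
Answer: -1/65766 ≈ -1.5205e-5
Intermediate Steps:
D = 4356 (D = -44*(-99) = 4356)
1/(D - 70122) = 1/(4356 - 70122) = 1/(-65766) = -1/65766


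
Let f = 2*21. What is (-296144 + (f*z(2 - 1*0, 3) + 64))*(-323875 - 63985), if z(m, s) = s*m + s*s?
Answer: 114593237000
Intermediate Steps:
z(m, s) = s**2 + m*s (z(m, s) = m*s + s**2 = s**2 + m*s)
f = 42
(-296144 + (f*z(2 - 1*0, 3) + 64))*(-323875 - 63985) = (-296144 + (42*(3*((2 - 1*0) + 3)) + 64))*(-323875 - 63985) = (-296144 + (42*(3*((2 + 0) + 3)) + 64))*(-387860) = (-296144 + (42*(3*(2 + 3)) + 64))*(-387860) = (-296144 + (42*(3*5) + 64))*(-387860) = (-296144 + (42*15 + 64))*(-387860) = (-296144 + (630 + 64))*(-387860) = (-296144 + 694)*(-387860) = -295450*(-387860) = 114593237000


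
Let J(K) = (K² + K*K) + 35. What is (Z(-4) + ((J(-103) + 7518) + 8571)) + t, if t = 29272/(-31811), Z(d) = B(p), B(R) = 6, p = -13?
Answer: 1188047956/31811 ≈ 37347.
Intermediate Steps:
Z(d) = 6
J(K) = 35 + 2*K² (J(K) = (K² + K²) + 35 = 2*K² + 35 = 35 + 2*K²)
t = -29272/31811 (t = 29272*(-1/31811) = -29272/31811 ≈ -0.92019)
(Z(-4) + ((J(-103) + 7518) + 8571)) + t = (6 + (((35 + 2*(-103)²) + 7518) + 8571)) - 29272/31811 = (6 + (((35 + 2*10609) + 7518) + 8571)) - 29272/31811 = (6 + (((35 + 21218) + 7518) + 8571)) - 29272/31811 = (6 + ((21253 + 7518) + 8571)) - 29272/31811 = (6 + (28771 + 8571)) - 29272/31811 = (6 + 37342) - 29272/31811 = 37348 - 29272/31811 = 1188047956/31811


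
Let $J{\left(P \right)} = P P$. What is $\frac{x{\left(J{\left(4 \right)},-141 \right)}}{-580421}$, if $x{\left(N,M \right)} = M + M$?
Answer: $\frac{282}{580421} \approx 0.00048585$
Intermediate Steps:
$J{\left(P \right)} = P^{2}$
$x{\left(N,M \right)} = 2 M$
$\frac{x{\left(J{\left(4 \right)},-141 \right)}}{-580421} = \frac{2 \left(-141\right)}{-580421} = \left(-282\right) \left(- \frac{1}{580421}\right) = \frac{282}{580421}$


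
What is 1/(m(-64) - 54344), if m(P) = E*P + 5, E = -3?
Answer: -1/54147 ≈ -1.8468e-5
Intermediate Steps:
m(P) = 5 - 3*P (m(P) = -3*P + 5 = 5 - 3*P)
1/(m(-64) - 54344) = 1/((5 - 3*(-64)) - 54344) = 1/((5 + 192) - 54344) = 1/(197 - 54344) = 1/(-54147) = -1/54147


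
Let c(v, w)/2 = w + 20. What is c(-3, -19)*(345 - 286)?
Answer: 118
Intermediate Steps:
c(v, w) = 40 + 2*w (c(v, w) = 2*(w + 20) = 2*(20 + w) = 40 + 2*w)
c(-3, -19)*(345 - 286) = (40 + 2*(-19))*(345 - 286) = (40 - 38)*59 = 2*59 = 118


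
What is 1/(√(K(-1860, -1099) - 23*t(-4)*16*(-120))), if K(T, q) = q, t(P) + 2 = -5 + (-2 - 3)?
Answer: -I*√531019/531019 ≈ -0.0013723*I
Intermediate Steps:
t(P) = -12 (t(P) = -2 + (-5 + (-2 - 3)) = -2 + (-5 - 5) = -2 - 10 = -12)
1/(√(K(-1860, -1099) - 23*t(-4)*16*(-120))) = 1/(√(-1099 - (-276)*16*(-120))) = 1/(√(-1099 - 23*(-192)*(-120))) = 1/(√(-1099 + 4416*(-120))) = 1/(√(-1099 - 529920)) = 1/(√(-531019)) = 1/(I*√531019) = -I*√531019/531019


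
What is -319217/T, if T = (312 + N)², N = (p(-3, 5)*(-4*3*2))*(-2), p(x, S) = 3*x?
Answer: -319217/14400 ≈ -22.168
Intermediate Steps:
N = -432 (N = ((3*(-3))*(-4*3*2))*(-2) = -(-108)*2*(-2) = -9*(-24)*(-2) = 216*(-2) = -432)
T = 14400 (T = (312 - 432)² = (-120)² = 14400)
-319217/T = -319217/14400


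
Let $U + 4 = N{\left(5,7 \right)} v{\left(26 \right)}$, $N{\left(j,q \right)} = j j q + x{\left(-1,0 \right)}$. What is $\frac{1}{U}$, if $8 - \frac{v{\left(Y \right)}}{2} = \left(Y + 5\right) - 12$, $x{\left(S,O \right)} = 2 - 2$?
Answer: $- \frac{1}{3854} \approx -0.00025947$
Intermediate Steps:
$x{\left(S,O \right)} = 0$ ($x{\left(S,O \right)} = 2 - 2 = 0$)
$v{\left(Y \right)} = 30 - 2 Y$ ($v{\left(Y \right)} = 16 - 2 \left(\left(Y + 5\right) - 12\right) = 16 - 2 \left(\left(5 + Y\right) - 12\right) = 16 - 2 \left(-7 + Y\right) = 16 - \left(-14 + 2 Y\right) = 30 - 2 Y$)
$N{\left(j,q \right)} = q j^{2}$ ($N{\left(j,q \right)} = j j q + 0 = j^{2} q + 0 = q j^{2} + 0 = q j^{2}$)
$U = -3854$ ($U = -4 + 7 \cdot 5^{2} \left(30 - 52\right) = -4 + 7 \cdot 25 \left(30 - 52\right) = -4 + 175 \left(-22\right) = -4 - 3850 = -3854$)
$\frac{1}{U} = \frac{1}{-3854} = - \frac{1}{3854}$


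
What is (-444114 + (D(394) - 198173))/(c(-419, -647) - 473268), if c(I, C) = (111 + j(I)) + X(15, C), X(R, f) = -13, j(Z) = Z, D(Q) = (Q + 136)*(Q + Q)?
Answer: 224647/473589 ≈ 0.47435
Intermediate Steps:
D(Q) = 2*Q*(136 + Q) (D(Q) = (136 + Q)*(2*Q) = 2*Q*(136 + Q))
c(I, C) = 98 + I (c(I, C) = (111 + I) - 13 = 98 + I)
(-444114 + (D(394) - 198173))/(c(-419, -647) - 473268) = (-444114 + (2*394*(136 + 394) - 198173))/((98 - 419) - 473268) = (-444114 + (2*394*530 - 198173))/(-321 - 473268) = (-444114 + (417640 - 198173))/(-473589) = (-444114 + 219467)*(-1/473589) = -224647*(-1/473589) = 224647/473589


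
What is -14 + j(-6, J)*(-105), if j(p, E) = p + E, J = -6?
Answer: 1246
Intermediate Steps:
j(p, E) = E + p
-14 + j(-6, J)*(-105) = -14 + (-6 - 6)*(-105) = -14 - 12*(-105) = -14 + 1260 = 1246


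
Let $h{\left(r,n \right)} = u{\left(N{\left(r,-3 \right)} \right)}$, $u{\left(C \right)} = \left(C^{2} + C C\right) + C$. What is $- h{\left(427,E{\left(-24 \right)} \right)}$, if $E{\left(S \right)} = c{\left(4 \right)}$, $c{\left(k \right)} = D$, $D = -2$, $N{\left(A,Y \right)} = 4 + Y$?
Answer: $-3$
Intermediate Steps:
$c{\left(k \right)} = -2$
$E{\left(S \right)} = -2$
$u{\left(C \right)} = C + 2 C^{2}$ ($u{\left(C \right)} = \left(C^{2} + C^{2}\right) + C = 2 C^{2} + C = C + 2 C^{2}$)
$h{\left(r,n \right)} = 3$ ($h{\left(r,n \right)} = \left(4 - 3\right) \left(1 + 2 \left(4 - 3\right)\right) = 1 \left(1 + 2 \cdot 1\right) = 1 \left(1 + 2\right) = 1 \cdot 3 = 3$)
$- h{\left(427,E{\left(-24 \right)} \right)} = \left(-1\right) 3 = -3$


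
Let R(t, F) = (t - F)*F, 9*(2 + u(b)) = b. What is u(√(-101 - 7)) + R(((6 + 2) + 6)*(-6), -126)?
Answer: -5294 + 2*I*√3/3 ≈ -5294.0 + 1.1547*I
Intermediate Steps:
u(b) = -2 + b/9
R(t, F) = F*(t - F)
u(√(-101 - 7)) + R(((6 + 2) + 6)*(-6), -126) = (-2 + √(-101 - 7)/9) - 126*(((6 + 2) + 6)*(-6) - 1*(-126)) = (-2 + √(-108)/9) - 126*((8 + 6)*(-6) + 126) = (-2 + (6*I*√3)/9) - 126*(14*(-6) + 126) = (-2 + 2*I*√3/3) - 126*(-84 + 126) = (-2 + 2*I*√3/3) - 126*42 = (-2 + 2*I*√3/3) - 5292 = -5294 + 2*I*√3/3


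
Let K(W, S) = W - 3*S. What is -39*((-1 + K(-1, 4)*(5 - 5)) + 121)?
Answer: -4680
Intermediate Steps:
-39*((-1 + K(-1, 4)*(5 - 5)) + 121) = -39*((-1 + (-1 - 3*4)*(5 - 5)) + 121) = -39*((-1 + (-1 - 12)*0) + 121) = -39*((-1 - 13*0) + 121) = -39*((-1 + 0) + 121) = -39*(-1 + 121) = -39*120 = -4680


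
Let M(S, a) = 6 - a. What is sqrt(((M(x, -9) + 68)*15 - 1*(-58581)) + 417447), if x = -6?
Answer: sqrt(477273) ≈ 690.85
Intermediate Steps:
sqrt(((M(x, -9) + 68)*15 - 1*(-58581)) + 417447) = sqrt((((6 - 1*(-9)) + 68)*15 - 1*(-58581)) + 417447) = sqrt((((6 + 9) + 68)*15 + 58581) + 417447) = sqrt(((15 + 68)*15 + 58581) + 417447) = sqrt((83*15 + 58581) + 417447) = sqrt((1245 + 58581) + 417447) = sqrt(59826 + 417447) = sqrt(477273)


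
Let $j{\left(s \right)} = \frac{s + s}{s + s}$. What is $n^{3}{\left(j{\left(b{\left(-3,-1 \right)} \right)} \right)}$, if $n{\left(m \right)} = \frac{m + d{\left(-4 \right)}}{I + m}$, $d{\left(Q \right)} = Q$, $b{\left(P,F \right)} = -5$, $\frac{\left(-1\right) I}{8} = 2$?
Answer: $\frac{1}{125} \approx 0.008$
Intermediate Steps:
$I = -16$ ($I = \left(-8\right) 2 = -16$)
$j{\left(s \right)} = 1$ ($j{\left(s \right)} = \frac{2 s}{2 s} = 2 s \frac{1}{2 s} = 1$)
$n{\left(m \right)} = \frac{-4 + m}{-16 + m}$ ($n{\left(m \right)} = \frac{m - 4}{-16 + m} = \frac{-4 + m}{-16 + m}$)
$n^{3}{\left(j{\left(b{\left(-3,-1 \right)} \right)} \right)} = \left(\frac{-4 + 1}{-16 + 1}\right)^{3} = \left(\frac{1}{-15} \left(-3\right)\right)^{3} = \left(\left(- \frac{1}{15}\right) \left(-3\right)\right)^{3} = \left(\frac{1}{5}\right)^{3} = \frac{1}{125}$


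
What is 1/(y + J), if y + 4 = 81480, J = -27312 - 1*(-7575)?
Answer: 1/61739 ≈ 1.6197e-5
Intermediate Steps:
J = -19737 (J = -27312 + 7575 = -19737)
y = 81476 (y = -4 + 81480 = 81476)
1/(y + J) = 1/(81476 - 19737) = 1/61739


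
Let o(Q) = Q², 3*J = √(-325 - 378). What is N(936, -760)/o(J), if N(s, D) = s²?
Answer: -7884864/703 ≈ -11216.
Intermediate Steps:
J = I*√703/3 (J = √(-325 - 378)/3 = √(-703)/3 = (I*√703)/3 = I*√703/3 ≈ 8.838*I)
N(936, -760)/o(J) = 936²/((I*√703/3)²) = 876096/(-703/9) = 876096*(-9/703) = -7884864/703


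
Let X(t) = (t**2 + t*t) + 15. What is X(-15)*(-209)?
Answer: -97185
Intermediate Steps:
X(t) = 15 + 2*t**2 (X(t) = (t**2 + t**2) + 15 = 2*t**2 + 15 = 15 + 2*t**2)
X(-15)*(-209) = (15 + 2*(-15)**2)*(-209) = (15 + 2*225)*(-209) = (15 + 450)*(-209) = 465*(-209) = -97185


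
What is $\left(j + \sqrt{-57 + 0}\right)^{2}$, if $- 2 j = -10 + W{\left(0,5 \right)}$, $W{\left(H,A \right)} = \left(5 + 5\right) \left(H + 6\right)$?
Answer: $\left(25 - i \sqrt{57}\right)^{2} \approx 568.0 - 377.49 i$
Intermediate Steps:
$W{\left(H,A \right)} = 60 + 10 H$ ($W{\left(H,A \right)} = 10 \left(6 + H\right) = 60 + 10 H$)
$j = -25$ ($j = - \frac{-10 + \left(60 + 10 \cdot 0\right)}{2} = - \frac{-10 + \left(60 + 0\right)}{2} = - \frac{-10 + 60}{2} = \left(- \frac{1}{2}\right) 50 = -25$)
$\left(j + \sqrt{-57 + 0}\right)^{2} = \left(-25 + \sqrt{-57 + 0}\right)^{2} = \left(-25 + \sqrt{-57}\right)^{2} = \left(-25 + i \sqrt{57}\right)^{2}$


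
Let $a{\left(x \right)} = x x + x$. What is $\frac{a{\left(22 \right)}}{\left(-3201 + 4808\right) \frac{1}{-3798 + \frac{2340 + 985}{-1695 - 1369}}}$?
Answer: $- \frac{2945020441}{2461924} \approx -1196.2$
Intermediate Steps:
$a{\left(x \right)} = x + x^{2}$ ($a{\left(x \right)} = x^{2} + x = x + x^{2}$)
$\frac{a{\left(22 \right)}}{\left(-3201 + 4808\right) \frac{1}{-3798 + \frac{2340 + 985}{-1695 - 1369}}} = \frac{22 \left(1 + 22\right)}{\left(-3201 + 4808\right) \frac{1}{-3798 + \frac{2340 + 985}{-1695 - 1369}}} = \frac{22 \cdot 23}{1607 \frac{1}{-3798 + \frac{3325}{-3064}}} = \frac{506}{1607 \frac{1}{-3798 + 3325 \left(- \frac{1}{3064}\right)}} = \frac{506}{1607 \frac{1}{-3798 - \frac{3325}{3064}}} = \frac{506}{1607 \frac{1}{- \frac{11640397}{3064}}} = \frac{506}{1607 \left(- \frac{3064}{11640397}\right)} = \frac{506}{- \frac{4923848}{11640397}} = 506 \left(- \frac{11640397}{4923848}\right) = - \frac{2945020441}{2461924}$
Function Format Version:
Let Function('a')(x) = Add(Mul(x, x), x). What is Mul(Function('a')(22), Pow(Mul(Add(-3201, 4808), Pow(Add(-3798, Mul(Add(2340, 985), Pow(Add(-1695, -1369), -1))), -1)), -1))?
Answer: Rational(-2945020441, 2461924) ≈ -1196.2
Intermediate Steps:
Function('a')(x) = Add(x, Pow(x, 2)) (Function('a')(x) = Add(Pow(x, 2), x) = Add(x, Pow(x, 2)))
Mul(Function('a')(22), Pow(Mul(Add(-3201, 4808), Pow(Add(-3798, Mul(Add(2340, 985), Pow(Add(-1695, -1369), -1))), -1)), -1)) = Mul(Mul(22, Add(1, 22)), Pow(Mul(Add(-3201, 4808), Pow(Add(-3798, Mul(Add(2340, 985), Pow(Add(-1695, -1369), -1))), -1)), -1)) = Mul(Mul(22, 23), Pow(Mul(1607, Pow(Add(-3798, Mul(3325, Pow(-3064, -1))), -1)), -1)) = Mul(506, Pow(Mul(1607, Pow(Add(-3798, Mul(3325, Rational(-1, 3064))), -1)), -1)) = Mul(506, Pow(Mul(1607, Pow(Add(-3798, Rational(-3325, 3064)), -1)), -1)) = Mul(506, Pow(Mul(1607, Pow(Rational(-11640397, 3064), -1)), -1)) = Mul(506, Pow(Mul(1607, Rational(-3064, 11640397)), -1)) = Mul(506, Pow(Rational(-4923848, 11640397), -1)) = Mul(506, Rational(-11640397, 4923848)) = Rational(-2945020441, 2461924)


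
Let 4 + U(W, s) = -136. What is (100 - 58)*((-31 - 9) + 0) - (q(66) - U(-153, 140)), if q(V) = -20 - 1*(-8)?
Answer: -1808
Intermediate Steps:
q(V) = -12 (q(V) = -20 + 8 = -12)
U(W, s) = -140 (U(W, s) = -4 - 136 = -140)
(100 - 58)*((-31 - 9) + 0) - (q(66) - U(-153, 140)) = (100 - 58)*((-31 - 9) + 0) - (-12 - 1*(-140)) = 42*(-40 + 0) - (-12 + 140) = 42*(-40) - 1*128 = -1680 - 128 = -1808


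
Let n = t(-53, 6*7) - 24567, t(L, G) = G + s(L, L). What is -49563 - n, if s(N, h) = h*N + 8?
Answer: -27855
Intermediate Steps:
s(N, h) = 8 + N*h (s(N, h) = N*h + 8 = 8 + N*h)
t(L, G) = 8 + G + L² (t(L, G) = G + (8 + L*L) = G + (8 + L²) = 8 + G + L²)
n = -21708 (n = (8 + 6*7 + (-53)²) - 24567 = (8 + 42 + 2809) - 24567 = 2859 - 24567 = -21708)
-49563 - n = -49563 - 1*(-21708) = -49563 + 21708 = -27855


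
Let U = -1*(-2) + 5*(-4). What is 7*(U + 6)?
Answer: -84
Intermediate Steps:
U = -18 (U = 2 - 20 = -18)
7*(U + 6) = 7*(-18 + 6) = 7*(-12) = -84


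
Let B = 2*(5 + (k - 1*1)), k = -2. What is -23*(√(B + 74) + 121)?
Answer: -2783 - 23*√78 ≈ -2986.1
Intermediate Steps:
B = 4 (B = 2*(5 + (-2 - 1*1)) = 2*(5 + (-2 - 1)) = 2*(5 - 3) = 2*2 = 4)
-23*(√(B + 74) + 121) = -23*(√(4 + 74) + 121) = -23*(√78 + 121) = -23*(121 + √78) = -2783 - 23*√78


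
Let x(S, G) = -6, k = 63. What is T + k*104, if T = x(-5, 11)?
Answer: 6546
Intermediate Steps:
T = -6
T + k*104 = -6 + 63*104 = -6 + 6552 = 6546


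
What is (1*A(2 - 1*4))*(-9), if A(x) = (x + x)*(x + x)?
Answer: -144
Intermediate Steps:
A(x) = 4*x² (A(x) = (2*x)*(2*x) = 4*x²)
(1*A(2 - 1*4))*(-9) = (1*(4*(2 - 1*4)²))*(-9) = (1*(4*(2 - 4)²))*(-9) = (1*(4*(-2)²))*(-9) = (1*(4*4))*(-9) = (1*16)*(-9) = 16*(-9) = -144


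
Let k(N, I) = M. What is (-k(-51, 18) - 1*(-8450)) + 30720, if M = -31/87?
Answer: 3407821/87 ≈ 39170.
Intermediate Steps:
M = -31/87 (M = -31*1/87 = -31/87 ≈ -0.35632)
k(N, I) = -31/87
(-k(-51, 18) - 1*(-8450)) + 30720 = (-1*(-31/87) - 1*(-8450)) + 30720 = (31/87 + 8450) + 30720 = 735181/87 + 30720 = 3407821/87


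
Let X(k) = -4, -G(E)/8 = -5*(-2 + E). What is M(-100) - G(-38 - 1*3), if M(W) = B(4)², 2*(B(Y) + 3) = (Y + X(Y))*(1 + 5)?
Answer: 1729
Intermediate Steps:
G(E) = -80 + 40*E (G(E) = -(-40)*(-2 + E) = -8*(10 - 5*E) = -80 + 40*E)
B(Y) = -15 + 3*Y (B(Y) = -3 + ((Y - 4)*(1 + 5))/2 = -3 + ((-4 + Y)*6)/2 = -3 + (-24 + 6*Y)/2 = -3 + (-12 + 3*Y) = -15 + 3*Y)
M(W) = 9 (M(W) = (-15 + 3*4)² = (-15 + 12)² = (-3)² = 9)
M(-100) - G(-38 - 1*3) = 9 - (-80 + 40*(-38 - 1*3)) = 9 - (-80 + 40*(-38 - 3)) = 9 - (-80 + 40*(-41)) = 9 - (-80 - 1640) = 9 - 1*(-1720) = 9 + 1720 = 1729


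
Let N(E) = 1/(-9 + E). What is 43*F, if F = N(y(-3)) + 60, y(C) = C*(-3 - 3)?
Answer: 23263/9 ≈ 2584.8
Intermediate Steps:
y(C) = -6*C (y(C) = C*(-6) = -6*C)
F = 541/9 (F = 1/(-9 - 6*(-3)) + 60 = 1/(-9 + 18) + 60 = 1/9 + 60 = 541/9 ≈ 60.111)
43*F = 43*(541/9) = 23263/9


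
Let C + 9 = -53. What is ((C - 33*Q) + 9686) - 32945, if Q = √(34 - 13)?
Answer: -23321 - 33*√21 ≈ -23472.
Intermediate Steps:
C = -62 (C = -9 - 53 = -62)
Q = √21 ≈ 4.5826
((C - 33*Q) + 9686) - 32945 = ((-62 - 33*√21) + 9686) - 32945 = (9624 - 33*√21) - 32945 = -23321 - 33*√21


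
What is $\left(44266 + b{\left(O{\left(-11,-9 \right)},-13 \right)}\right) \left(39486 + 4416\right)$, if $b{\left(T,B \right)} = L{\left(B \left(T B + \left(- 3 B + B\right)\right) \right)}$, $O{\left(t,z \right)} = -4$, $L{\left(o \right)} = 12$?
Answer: $1943892756$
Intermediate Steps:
$b{\left(T,B \right)} = 12$
$\left(44266 + b{\left(O{\left(-11,-9 \right)},-13 \right)}\right) \left(39486 + 4416\right) = \left(44266 + 12\right) \left(39486 + 4416\right) = 44278 \cdot 43902 = 1943892756$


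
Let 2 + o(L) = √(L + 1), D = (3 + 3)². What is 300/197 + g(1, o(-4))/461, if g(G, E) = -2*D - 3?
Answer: 123525/90817 ≈ 1.3602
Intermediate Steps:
D = 36 (D = 6² = 36)
o(L) = -2 + √(1 + L) (o(L) = -2 + √(L + 1) = -2 + √(1 + L))
g(G, E) = -75 (g(G, E) = -2*36 - 3 = -72 - 3 = -75)
300/197 + g(1, o(-4))/461 = 300/197 - 75/461 = 123525/90817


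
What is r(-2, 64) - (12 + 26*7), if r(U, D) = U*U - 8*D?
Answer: -702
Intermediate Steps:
r(U, D) = U**2 - 8*D
r(-2, 64) - (12 + 26*7) = ((-2)**2 - 8*64) - (12 + 26*7) = (4 - 512) - (12 + 182) = -508 - 1*194 = -508 - 194 = -702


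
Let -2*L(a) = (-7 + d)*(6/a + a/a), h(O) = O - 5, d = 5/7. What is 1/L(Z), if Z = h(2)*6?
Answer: 21/44 ≈ 0.47727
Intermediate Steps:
d = 5/7 (d = 5*(⅐) = 5/7 ≈ 0.71429)
h(O) = -5 + O
Z = -18 (Z = (-5 + 2)*6 = -3*6 = -18)
L(a) = 22/7 + 132/(7*a) (L(a) = -(-7 + 5/7)*(6/a + a/a)/2 = -(-22)*(6/a + 1)/7 = -(-22)*(1 + 6/a)/7 = -(-44/7 - 264/(7*a))/2 = 22/7 + 132/(7*a))
1/L(Z) = 1/((22/7)*(6 - 18)/(-18)) = 1/((22/7)*(-1/18)*(-12)) = 1/(44/21) = 21/44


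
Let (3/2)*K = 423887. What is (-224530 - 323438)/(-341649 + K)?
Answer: 1643904/177173 ≈ 9.2785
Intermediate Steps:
K = 847774/3 (K = (⅔)*423887 = 847774/3 ≈ 2.8259e+5)
(-224530 - 323438)/(-341649 + K) = (-224530 - 323438)/(-341649 + 847774/3) = -547968/(-177173/3) = -547968*(-3/177173) = 1643904/177173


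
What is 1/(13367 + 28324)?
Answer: 1/41691 ≈ 2.3986e-5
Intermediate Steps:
1/(13367 + 28324) = 1/41691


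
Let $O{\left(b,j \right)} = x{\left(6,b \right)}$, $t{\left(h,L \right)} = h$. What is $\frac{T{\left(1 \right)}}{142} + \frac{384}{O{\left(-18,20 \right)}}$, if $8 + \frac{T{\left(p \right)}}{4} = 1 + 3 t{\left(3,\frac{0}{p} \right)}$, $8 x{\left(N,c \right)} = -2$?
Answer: $- \frac{109052}{71} \approx -1535.9$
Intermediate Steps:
$x{\left(N,c \right)} = - \frac{1}{4}$ ($x{\left(N,c \right)} = \frac{1}{8} \left(-2\right) = - \frac{1}{4}$)
$O{\left(b,j \right)} = - \frac{1}{4}$
$T{\left(p \right)} = 8$ ($T{\left(p \right)} = -32 + 4 \left(1 + 3 \cdot 3\right) = -32 + 4 \left(1 + 9\right) = -32 + 4 \cdot 10 = -32 + 40 = 8$)
$\frac{T{\left(1 \right)}}{142} + \frac{384}{O{\left(-18,20 \right)}} = \frac{8}{142} + \frac{384}{- \frac{1}{4}} = 8 \cdot \frac{1}{142} + 384 \left(-4\right) = \frac{4}{71} - 1536 = - \frac{109052}{71}$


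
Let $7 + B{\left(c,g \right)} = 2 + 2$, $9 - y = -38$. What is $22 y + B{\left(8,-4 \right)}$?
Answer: $1031$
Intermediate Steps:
$y = 47$ ($y = 9 - -38 = 9 + 38 = 47$)
$B{\left(c,g \right)} = -3$ ($B{\left(c,g \right)} = -7 + \left(2 + 2\right) = -7 + 4 = -3$)
$22 y + B{\left(8,-4 \right)} = 22 \cdot 47 - 3 = 1034 - 3 = 1031$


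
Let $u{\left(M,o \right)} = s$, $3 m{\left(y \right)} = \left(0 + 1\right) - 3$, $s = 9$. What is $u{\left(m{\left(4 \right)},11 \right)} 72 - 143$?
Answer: $505$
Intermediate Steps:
$m{\left(y \right)} = - \frac{2}{3}$ ($m{\left(y \right)} = \frac{\left(0 + 1\right) - 3}{3} = \frac{1 - 3}{3} = \frac{1}{3} \left(-2\right) = - \frac{2}{3}$)
$u{\left(M,o \right)} = 9$
$u{\left(m{\left(4 \right)},11 \right)} 72 - 143 = 9 \cdot 72 - 143 = 648 - 143 = 505$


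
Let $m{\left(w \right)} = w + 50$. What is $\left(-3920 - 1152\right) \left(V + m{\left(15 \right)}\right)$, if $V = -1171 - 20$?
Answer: $5711072$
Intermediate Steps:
$V = -1191$
$m{\left(w \right)} = 50 + w$
$\left(-3920 - 1152\right) \left(V + m{\left(15 \right)}\right) = \left(-3920 - 1152\right) \left(-1191 + \left(50 + 15\right)\right) = - 5072 \left(-1191 + 65\right) = \left(-5072\right) \left(-1126\right) = 5711072$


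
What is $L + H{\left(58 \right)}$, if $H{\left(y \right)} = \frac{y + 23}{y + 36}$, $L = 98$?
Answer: $\frac{9293}{94} \approx 98.862$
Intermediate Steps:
$H{\left(y \right)} = \frac{23 + y}{36 + y}$
$L + H{\left(58 \right)} = 98 + \frac{23 + 58}{36 + 58} = 98 + \frac{1}{94} \cdot 81 = 98 + \frac{81}{94} = \frac{9293}{94}$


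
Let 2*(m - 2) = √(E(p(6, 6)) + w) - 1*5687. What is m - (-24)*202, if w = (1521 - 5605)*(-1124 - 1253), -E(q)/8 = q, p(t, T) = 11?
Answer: 4013/2 + 3*√269655 ≈ 3564.3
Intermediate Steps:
E(q) = -8*q
w = 9707668 (w = -4084*(-2377) = 9707668)
m = -5683/2 + 3*√269655 (m = 2 + (√(-8*11 + 9707668) - 1*5687)/2 = 2 + (√(-88 + 9707668) - 5687)/2 = 2 + (√9707580 - 5687)/2 = 2 + (6*√269655 - 5687)/2 = 2 + (-5687 + 6*√269655)/2 = 2 + (-5687/2 + 3*√269655) = -5683/2 + 3*√269655 ≈ -1283.7)
m - (-24)*202 = (-5683/2 + 3*√269655) - (-24)*202 = (-5683/2 + 3*√269655) - 1*(-4848) = (-5683/2 + 3*√269655) + 4848 = 4013/2 + 3*√269655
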